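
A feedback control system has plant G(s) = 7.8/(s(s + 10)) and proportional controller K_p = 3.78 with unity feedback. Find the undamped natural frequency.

ω_n = 5.43 rad/s

The closed-loop denominator is s(s+10) + 3.78·7.8 = s² + 10s + 29.48.
So ω_n² = 29.48 ⇒ ω_n = 5.43 rad/s, and ζ = 10/(2ω_n) = 0.921.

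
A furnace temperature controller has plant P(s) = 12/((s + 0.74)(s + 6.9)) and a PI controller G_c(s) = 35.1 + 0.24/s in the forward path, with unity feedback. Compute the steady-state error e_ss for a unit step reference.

The open loop G_c(s)P(s) has a pole at the origin (type 1), so the static position error constant is infinite and e_ss = 1/(1+∞) = 0.

0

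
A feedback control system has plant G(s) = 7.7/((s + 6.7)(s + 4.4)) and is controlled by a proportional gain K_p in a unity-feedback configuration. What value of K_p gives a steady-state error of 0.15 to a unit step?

The loop is type 0, so e_ss(step) = 1/(1 + K_pos) with K_pos = K_p·G(0).
G(0) = 0.2612. Require 1/(1 + K_p·0.2612) = 0.15, so 1 + 0.2612·K_p = 6.667.
K_p = (6.667 − 1)/0.2612 = 21.7.

K_p = 21.7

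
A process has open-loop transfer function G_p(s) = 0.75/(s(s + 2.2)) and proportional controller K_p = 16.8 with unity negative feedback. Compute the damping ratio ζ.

With unity feedback the closed-loop characteristic equation is s² + 2.2s + 16.8·0.75 = s² + 2.2s + 12.6 = 0.
Matching s² + 2ζω_n s + ω_n²: ω_n = √12.6 = 3.55 rad/s and 2ζω_n = 2.2, so ζ = 2.2/(2·3.55) = 0.31.

ζ = 0.31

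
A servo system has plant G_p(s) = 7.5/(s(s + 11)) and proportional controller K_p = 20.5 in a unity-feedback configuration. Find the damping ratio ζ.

The closed-loop denominator is s(s+11) + 20.5·7.5 = s² + 11s + 153.8.
Matching s² + 2ζω_n s + ω_n²: ω_n = √153.8 = 12.4 rad/s and 2ζω_n = 11, so ζ = 11/(2·12.4) = 0.444.

ζ = 0.444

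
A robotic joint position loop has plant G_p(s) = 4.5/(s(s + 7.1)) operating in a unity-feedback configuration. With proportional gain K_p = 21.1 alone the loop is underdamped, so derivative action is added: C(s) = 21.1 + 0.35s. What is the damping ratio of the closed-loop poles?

ζ = 0.445

Forward path: (21.1 + 0.35s)·4.5/(s(s+7.1)). The closed-loop characteristic equation is s² + (7.1 + 4.5·0.35)s + 4.5·21.1 = 0.
That is s² + 8.675s + 94.95 = 0, so ω_n = 9.744 rad/s and ζ = 8.675/(2·9.744) = 0.4451.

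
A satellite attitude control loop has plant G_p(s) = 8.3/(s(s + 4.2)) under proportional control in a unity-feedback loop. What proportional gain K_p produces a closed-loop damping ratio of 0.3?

K_p = 5.9

Closed-loop characteristic equation: s² + 4.2s + K_p·8.3 = 0.
So ω_n = √(8.3K_p) and 2ζω_n = 4.2, giving ζ = 4.2/(2√(8.3K_p)).
Setting ζ = 0.3: √(8.3K_p) = 4.2/(2·0.3) = 7, so K_p = 49/8.3 = 5.9.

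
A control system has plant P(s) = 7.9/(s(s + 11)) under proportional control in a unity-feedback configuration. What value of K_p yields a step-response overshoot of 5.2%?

K_p = 8.15

From %OS = 100·exp(−πζ/√(1−ζ²)) = 5.2%, ζ = −ln(0.052)/√(π²+ln²(0.052)) = 0.6853.
Characteristic equation s² + 11s + 7.9K_p = 0 gives ζ = 11/(2√(7.9K_p)).
Setting ζ = 0.6853: √(7.9K_p) = 11/(2·0.6853) = 8.025, so K_p = 64.41/7.9 = 8.15.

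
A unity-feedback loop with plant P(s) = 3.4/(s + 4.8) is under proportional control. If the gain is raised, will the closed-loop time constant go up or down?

decrease

Closed-loop pole is at s = −(4.8+K_p·3.4); larger K_p moves it further left, so τ = 1/(4.8+K_p·3.4) decreases.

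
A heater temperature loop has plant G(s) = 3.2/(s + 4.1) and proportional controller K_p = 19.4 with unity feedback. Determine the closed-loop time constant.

τ = 0.0151 s

Closed-loop transfer function: T(s) = K_p·G(s)/(1 + K_p·G(s)) = 62.08/(s + 4.1 + 62.08) = 62.08/(s + 66.18).
Time constant τ = 1/66.18 = 0.0151 s.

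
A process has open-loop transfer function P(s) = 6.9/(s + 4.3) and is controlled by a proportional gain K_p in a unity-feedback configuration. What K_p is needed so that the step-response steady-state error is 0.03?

Steady-state error for a unit step on this type-0 loop is 1/(1 + K_p·P(0)).
P(0) = 1.605. Require 1/(1 + K_p·1.605) = 0.03, so 1 + 1.605·K_p = 33.33.
K_p = (33.33 − 1)/1.605 = 20.1.

K_p = 20.1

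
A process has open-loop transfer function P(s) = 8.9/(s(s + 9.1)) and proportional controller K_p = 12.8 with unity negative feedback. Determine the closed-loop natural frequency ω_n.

The closed-loop denominator is s(s+9.1) + 12.8·8.9 = s² + 9.1s + 113.9.
So ω_n² = 113.9 ⇒ ω_n = 10.67 rad/s, and ζ = 9.1/(2ω_n) = 0.426.

ω_n = 10.7 rad/s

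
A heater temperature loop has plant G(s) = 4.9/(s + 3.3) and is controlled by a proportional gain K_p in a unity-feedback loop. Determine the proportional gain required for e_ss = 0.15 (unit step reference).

K_p = 3.82

Steady-state error for a unit step on this type-0 loop is 1/(1 + K_p·G(0)).
G(0) = 1.485. Require 1/(1 + K_p·1.485) = 0.15, so 1 + 1.485·K_p = 6.667.
K_p = (6.667 − 1)/1.485 = 3.82.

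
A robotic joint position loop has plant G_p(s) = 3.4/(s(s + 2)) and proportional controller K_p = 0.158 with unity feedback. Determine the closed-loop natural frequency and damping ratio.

With unity feedback the closed-loop characteristic equation is s² + 2s + 0.158·3.4 = s² + 2s + 0.5372 = 0.
So ω_n² = 0.5372 ⇒ ω_n = 0.7329 rad/s, and ζ = 2/(2ω_n) = 1.36.

ω_n = 0.733 rad/s, ζ = 1.36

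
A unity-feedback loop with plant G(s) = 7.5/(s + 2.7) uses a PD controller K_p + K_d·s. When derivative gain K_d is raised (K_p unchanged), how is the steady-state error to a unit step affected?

unchanged

K_d affects only the transient (the s-coefficient); the DC loop gain, and hence e_ss, depends only on K_p.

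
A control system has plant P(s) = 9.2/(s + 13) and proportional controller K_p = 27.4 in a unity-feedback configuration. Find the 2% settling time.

Closed-loop transfer function: T(s) = K_p·P(s)/(1 + K_p·P(s)) = 252.1/(s + 13 + 252.1) = 252.1/(s + 265.1).
Time constant τ = 1/265.1 = 0.003772 s, so the 2% settling time is about 4τ = 0.0151 s.

T_s ≈ 0.0151 s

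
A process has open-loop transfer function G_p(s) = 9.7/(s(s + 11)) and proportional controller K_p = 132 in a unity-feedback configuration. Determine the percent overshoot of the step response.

From 1 + K_pG_p(s) = 0: s² + 11s + 1280 = 0 ⇒ ω_n = 35.78, ζ = 0.1537.
%OS = 100·exp(−πζ/√(1−ζ²)) = 100·exp(−π·0.1537/√0.9764) = 61.3%.

61.3%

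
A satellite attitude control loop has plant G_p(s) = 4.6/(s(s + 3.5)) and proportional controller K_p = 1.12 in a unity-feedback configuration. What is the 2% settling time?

The closed-loop denominator s² + 3.5s + 5.152 gives ω_n = √5.152 = 2.27 and ζ = 3.5/(2ω_n) = 0.771.
2% settling time T_s ≈ 4/(ζω_n) = 4/1.75 = 2.29 s.

T_s ≈ 2.29 s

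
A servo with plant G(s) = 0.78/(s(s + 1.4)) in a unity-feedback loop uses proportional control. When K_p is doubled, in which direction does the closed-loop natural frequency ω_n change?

increase

ω_n = √(0.78·K_p), which grows with K_p.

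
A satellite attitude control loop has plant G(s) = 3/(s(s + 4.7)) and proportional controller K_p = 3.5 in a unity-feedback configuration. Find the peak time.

T_p = 1.41 s

From 1 + K_pG(s) = 0: s² + 4.7s + 10.5 = 0 ⇒ ω_n = 3.24, ζ = 0.7252.
Damped frequency ω_d = ω_n√(1−ζ²) = 2.231 rad/s, so peak time T_p = π/ω_d = 1.41 s.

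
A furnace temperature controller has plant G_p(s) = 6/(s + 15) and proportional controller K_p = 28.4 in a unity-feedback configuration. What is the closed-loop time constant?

τ = 0.00539 s

Closed-loop transfer function: T(s) = K_p·G_p(s)/(1 + K_p·G_p(s)) = 170.4/(s + 15 + 170.4) = 170.4/(s + 185.4).
Time constant τ = 1/185.4 = 0.00539 s.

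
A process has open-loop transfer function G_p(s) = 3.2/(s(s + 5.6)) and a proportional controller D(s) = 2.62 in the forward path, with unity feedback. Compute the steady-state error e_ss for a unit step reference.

0

The open loop D(s)G_p(s) has a pole at the origin (type 1), so the static position error constant is infinite and e_ss = 1/(1+∞) = 0.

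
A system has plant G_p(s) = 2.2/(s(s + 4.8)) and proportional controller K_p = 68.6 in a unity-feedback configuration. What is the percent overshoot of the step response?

53.5%

The closed-loop denominator s² + 4.8s + 150.9 gives ω_n = √150.9 = 12.28 and ζ = 4.8/(2ω_n) = 0.1954.
%OS = 100·exp(−πζ/√(1−ζ²)) = 100·exp(−π·0.1954/√0.9618) = 53.5%.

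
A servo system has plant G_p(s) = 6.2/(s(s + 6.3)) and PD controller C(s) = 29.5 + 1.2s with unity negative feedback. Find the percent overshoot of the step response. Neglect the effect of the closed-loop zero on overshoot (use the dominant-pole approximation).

15.7%

Forward path: (29.5 + 1.2s)·6.2/(s(s+6.3)). The closed-loop characteristic equation is s² + (6.3 + 6.2·1.2)s + 6.2·29.5 = 0.
That is s² + 13.74s + 182.9 = 0, so ω_n = 13.52 rad/s and ζ = 13.74/(2·13.52) = 0.508.
%OS = 100·exp(−πζ/√(1−ζ²)) = 15.7%.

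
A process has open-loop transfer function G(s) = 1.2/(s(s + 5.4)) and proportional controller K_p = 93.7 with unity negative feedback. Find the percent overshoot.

Closed-loop characteristic equation: s² + 5.4s + 112.4 = 0, so ω_n = 10.6 rad/s and ζ = 5.4/(2·10.6) = 0.2546.
%OS = 100·exp(−πζ/√(1−ζ²)) = 100·exp(−π·0.2546/√0.9352) = 43.7%.

43.7%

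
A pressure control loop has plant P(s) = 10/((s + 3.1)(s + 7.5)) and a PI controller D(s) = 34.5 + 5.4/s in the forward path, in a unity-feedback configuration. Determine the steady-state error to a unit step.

0

The open loop D(s)P(s) has a pole at the origin (type 1), so the static position error constant is infinite and e_ss = 1/(1+∞) = 0.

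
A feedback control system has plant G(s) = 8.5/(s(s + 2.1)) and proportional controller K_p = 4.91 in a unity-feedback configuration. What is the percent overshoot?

59.6%

From 1 + K_pG(s) = 0: s² + 2.1s + 41.73 = 0 ⇒ ω_n = 6.46, ζ = 0.1625.
%OS = 100·exp(−πζ/√(1−ζ²)) = 100·exp(−π·0.1625/√0.9736) = 59.6%.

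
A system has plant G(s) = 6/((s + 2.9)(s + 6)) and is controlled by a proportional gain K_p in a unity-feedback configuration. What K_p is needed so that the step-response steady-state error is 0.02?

K_p = 142

For a type-0 loop with proportional control, e_ss = 1/(1 + K_p·G(0)).
G(0) = 0.3448. Require 1/(1 + K_p·0.3448) = 0.02, so 1 + 0.3448·K_p = 50.
K_p = (50 − 1)/0.3448 = 142.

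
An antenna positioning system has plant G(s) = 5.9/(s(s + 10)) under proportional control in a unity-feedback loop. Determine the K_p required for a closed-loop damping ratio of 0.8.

K_p = 6.62

Closed-loop characteristic equation: s² + 10s + K_p·5.9 = 0.
So ω_n = √(5.9K_p) and 2ζω_n = 10, giving ζ = 10/(2√(5.9K_p)).
Setting ζ = 0.8: √(5.9K_p) = 10/(2·0.8) = 6.25, so K_p = 39.06/5.9 = 6.62.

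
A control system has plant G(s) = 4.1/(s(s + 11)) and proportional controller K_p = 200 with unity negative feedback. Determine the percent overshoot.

From 1 + K_pG(s) = 0: s² + 11s + 820 = 0 ⇒ ω_n = 28.64, ζ = 0.1921.
%OS = 100·exp(−πζ/√(1−ζ²)) = 100·exp(−π·0.1921/√0.9631) = 54.1%.

54.1%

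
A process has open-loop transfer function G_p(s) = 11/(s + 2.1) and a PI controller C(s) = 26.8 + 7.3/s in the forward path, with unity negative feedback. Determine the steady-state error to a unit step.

The open loop C(s)G_p(s) has a pole at the origin (type 1), so the static position error constant is infinite and e_ss = 1/(1+∞) = 0.

0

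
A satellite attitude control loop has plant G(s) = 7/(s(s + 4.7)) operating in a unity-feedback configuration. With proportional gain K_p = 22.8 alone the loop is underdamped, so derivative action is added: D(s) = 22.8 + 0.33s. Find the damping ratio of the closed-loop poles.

Forward path: (22.8 + 0.33s)·7/(s(s+4.7)). The closed-loop characteristic equation is s² + (4.7 + 7·0.33)s + 7·22.8 = 0.
That is s² + 7.01s + 159.6 = 0, so ω_n = 12.63 rad/s and ζ = 7.01/(2·12.63) = 0.2774.

ζ = 0.277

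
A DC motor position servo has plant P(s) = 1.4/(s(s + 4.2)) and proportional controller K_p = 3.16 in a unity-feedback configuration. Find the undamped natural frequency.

ω_n = 2.1 rad/s

1 + K_p·P(s) = 0 gives s² + 4.2s + 4.424 = 0.
So ω_n² = 4.424 ⇒ ω_n = 2.103 rad/s, and ζ = 4.2/(2ω_n) = 0.998.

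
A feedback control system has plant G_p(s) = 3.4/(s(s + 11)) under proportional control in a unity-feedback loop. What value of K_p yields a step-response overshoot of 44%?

K_p = 139

From %OS = 100·exp(−πζ/√(1−ζ²)) = 44%, ζ = −ln(0.44)/√(π²+ln²(0.44)) = 0.2528.
Characteristic equation s² + 11s + 3.4K_p = 0 gives ζ = 11/(2√(3.4K_p)).
Setting ζ = 0.2528: √(3.4K_p) = 11/(2·0.2528) = 21.75, so K_p = 473.2/3.4 = 139.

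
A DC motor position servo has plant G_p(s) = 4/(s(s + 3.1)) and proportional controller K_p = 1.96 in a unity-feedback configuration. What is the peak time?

The closed-loop denominator s² + 3.1s + 7.84 gives ω_n = √7.84 = 2.8 and ζ = 3.1/(2ω_n) = 0.5536.
Damped frequency ω_d = ω_n√(1−ζ²) = 2.332 rad/s, so peak time T_p = π/ω_d = 1.35 s.

T_p = 1.35 s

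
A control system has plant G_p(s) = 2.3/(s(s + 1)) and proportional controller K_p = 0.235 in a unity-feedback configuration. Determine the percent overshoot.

5.42%

From 1 + K_pG_p(s) = 0: s² + 1s + 0.5405 = 0 ⇒ ω_n = 0.7352, ζ = 0.6801.
%OS = 100·exp(−πζ/√(1−ζ²)) = 100·exp(−π·0.6801/√0.5375) = 5.42%.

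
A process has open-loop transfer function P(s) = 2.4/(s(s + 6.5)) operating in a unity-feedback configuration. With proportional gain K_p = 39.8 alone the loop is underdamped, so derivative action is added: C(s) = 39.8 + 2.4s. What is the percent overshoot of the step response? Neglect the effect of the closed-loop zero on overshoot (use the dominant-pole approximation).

Forward path: (39.8 + 2.4s)·2.4/(s(s+6.5)). The closed-loop characteristic equation is s² + (6.5 + 2.4·2.4)s + 2.4·39.8 = 0.
That is s² + 12.26s + 95.52 = 0, so ω_n = 9.773 rad/s and ζ = 12.26/(2·9.773) = 0.6272.
%OS = 100·exp(−πζ/√(1−ζ²)) = 7.97%.

7.97%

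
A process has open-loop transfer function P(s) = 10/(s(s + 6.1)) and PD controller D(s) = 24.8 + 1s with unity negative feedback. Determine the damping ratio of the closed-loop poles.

Forward path: (24.8 + 1s)·10/(s(s+6.1)). The closed-loop characteristic equation is s² + (6.1 + 10·1)s + 10·24.8 = 0.
That is s² + 16.1s + 248 = 0, so ω_n = 15.75 rad/s and ζ = 16.1/(2·15.75) = 0.5112.

ζ = 0.511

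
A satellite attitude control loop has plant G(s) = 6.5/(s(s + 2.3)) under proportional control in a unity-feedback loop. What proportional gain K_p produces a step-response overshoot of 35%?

K_p = 2.03

From %OS = 100·exp(−πζ/√(1−ζ²)) = 35%, ζ = −ln(0.35)/√(π²+ln²(0.35)) = 0.3169.
Characteristic equation s² + 2.3s + 6.5K_p = 0 gives ζ = 2.3/(2√(6.5K_p)).
Setting ζ = 0.3169: √(6.5K_p) = 2.3/(2·0.3169) = 3.628, so K_p = 13.17/6.5 = 2.03.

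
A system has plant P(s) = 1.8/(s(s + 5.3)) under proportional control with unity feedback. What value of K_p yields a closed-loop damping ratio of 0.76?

Closed-loop characteristic equation: s² + 5.3s + K_p·1.8 = 0.
So ω_n = √(1.8K_p) and 2ζω_n = 5.3, giving ζ = 5.3/(2√(1.8K_p)).
Setting ζ = 0.76: √(1.8K_p) = 5.3/(2·0.76) = 3.487, so K_p = 12.16/1.8 = 6.75.

K_p = 6.75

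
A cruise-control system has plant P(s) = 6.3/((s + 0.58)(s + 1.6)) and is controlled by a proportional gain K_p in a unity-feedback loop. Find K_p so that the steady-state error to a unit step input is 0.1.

The loop is type 0, so e_ss(step) = 1/(1 + K_pos) with K_pos = K_p·P(0).
P(0) = 6.789. Require 1/(1 + K_p·6.789) = 0.1, so 1 + 6.789·K_p = 10.
K_p = (10 − 1)/6.789 = 1.33.

K_p = 1.33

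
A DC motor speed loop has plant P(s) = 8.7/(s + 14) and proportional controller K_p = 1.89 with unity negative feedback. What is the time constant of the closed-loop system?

Closed-loop transfer function: T(s) = K_p·P(s)/(1 + K_p·P(s)) = 16.44/(s + 14 + 16.44) = 16.44/(s + 30.44).
Time constant τ = 1/30.44 = 0.0328 s.

τ = 0.0328 s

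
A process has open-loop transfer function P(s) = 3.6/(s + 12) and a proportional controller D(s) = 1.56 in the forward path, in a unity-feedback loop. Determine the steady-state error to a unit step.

0.681

The loop is type 0. Static position error constant K_pos = D(0)·P(0) = 1.56·0.3 = 0.468.
Steady-state error to a unit step: e_ss = 1/(1+K_pos) = 1/1.468 = 0.681.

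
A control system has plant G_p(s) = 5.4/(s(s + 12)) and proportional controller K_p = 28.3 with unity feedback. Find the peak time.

The closed-loop denominator s² + 12s + 152.8 gives ω_n = √152.8 = 12.36 and ζ = 12/(2ω_n) = 0.4854.
Damped frequency ω_d = ω_n√(1−ζ²) = 10.81 rad/s, so peak time T_p = π/ω_d = 0.291 s.

T_p = 0.291 s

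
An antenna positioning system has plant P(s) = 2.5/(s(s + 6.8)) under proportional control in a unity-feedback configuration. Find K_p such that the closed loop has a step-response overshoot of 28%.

From %OS = 100·exp(−πζ/√(1−ζ²)) = 28%, ζ = −ln(0.28)/√(π²+ln²(0.28)) = 0.3755.
Characteristic equation s² + 6.8s + 2.5K_p = 0 gives ζ = 6.8/(2√(2.5K_p)).
Setting ζ = 0.3755: √(2.5K_p) = 6.8/(2·0.3755) = 9.054, so K_p = 81.97/2.5 = 32.8.

K_p = 32.8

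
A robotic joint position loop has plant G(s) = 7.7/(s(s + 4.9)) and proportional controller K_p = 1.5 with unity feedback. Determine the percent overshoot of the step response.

3.81%

The closed-loop denominator s² + 4.9s + 11.55 gives ω_n = √11.55 = 3.399 and ζ = 4.9/(2ω_n) = 0.7209.
%OS = 100·exp(−πζ/√(1−ζ²)) = 100·exp(−π·0.7209/√0.4803) = 3.81%.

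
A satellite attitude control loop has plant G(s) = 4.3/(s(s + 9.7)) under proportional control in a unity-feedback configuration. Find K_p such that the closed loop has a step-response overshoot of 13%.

From %OS = 100·exp(−πζ/√(1−ζ²)) = 13%, ζ = −ln(0.13)/√(π²+ln²(0.13)) = 0.5446.
Characteristic equation s² + 9.7s + 4.3K_p = 0 gives ζ = 9.7/(2√(4.3K_p)).
Setting ζ = 0.5446: √(4.3K_p) = 9.7/(2·0.5446) = 8.905, so K_p = 79.3/4.3 = 18.4.

K_p = 18.4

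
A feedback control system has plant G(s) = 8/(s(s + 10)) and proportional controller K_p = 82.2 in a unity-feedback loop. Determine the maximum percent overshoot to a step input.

From 1 + K_pG(s) = 0: s² + 10s + 657.6 = 0 ⇒ ω_n = 25.64, ζ = 0.195.
%OS = 100·exp(−πζ/√(1−ζ²)) = 100·exp(−π·0.195/√0.962) = 53.6%.

53.6%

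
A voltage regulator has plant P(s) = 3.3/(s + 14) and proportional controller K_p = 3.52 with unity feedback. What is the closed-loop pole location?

s = -25.62

Closed-loop transfer function: T(s) = K_p·P(s)/(1 + K_p·P(s)) = 11.62/(s + 14 + 11.62) = 11.62/(s + 25.62).
The closed-loop pole is at s = −25.62.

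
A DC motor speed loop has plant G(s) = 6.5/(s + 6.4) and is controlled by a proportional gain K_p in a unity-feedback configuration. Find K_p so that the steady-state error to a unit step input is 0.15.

K_p = 5.58

For a type-0 loop with proportional control, e_ss = 1/(1 + K_p·G(0)).
G(0) = 1.016. Require 1/(1 + K_p·1.016) = 0.15, so 1 + 1.016·K_p = 6.667.
K_p = (6.667 − 1)/1.016 = 5.58.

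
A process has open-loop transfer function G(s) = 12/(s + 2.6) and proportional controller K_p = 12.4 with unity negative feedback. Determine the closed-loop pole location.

Closed-loop transfer function: T(s) = K_p·G(s)/(1 + K_p·G(s)) = 148.8/(s + 2.6 + 148.8) = 148.8/(s + 151.4).
The closed-loop pole is at s = −151.4.

s = -151.4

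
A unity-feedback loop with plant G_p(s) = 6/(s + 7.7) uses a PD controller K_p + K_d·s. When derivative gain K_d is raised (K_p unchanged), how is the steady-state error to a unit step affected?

unchanged

K_d affects only the transient (the s-coefficient); the DC loop gain, and hence e_ss, depends only on K_p.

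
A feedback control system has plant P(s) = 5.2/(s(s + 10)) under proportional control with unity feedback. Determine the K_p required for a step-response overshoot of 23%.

K_p = 26.8

From %OS = 100·exp(−πζ/√(1−ζ²)) = 23%, ζ = −ln(0.23)/√(π²+ln²(0.23)) = 0.4237.
Characteristic equation s² + 10s + 5.2K_p = 0 gives ζ = 10/(2√(5.2K_p)).
Setting ζ = 0.4237: √(5.2K_p) = 10/(2·0.4237) = 11.8, so K_p = 139.2/5.2 = 26.8.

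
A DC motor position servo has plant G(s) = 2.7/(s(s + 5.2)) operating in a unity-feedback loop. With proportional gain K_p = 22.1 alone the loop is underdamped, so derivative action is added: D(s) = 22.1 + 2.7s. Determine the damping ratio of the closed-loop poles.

ζ = 0.808

Forward path: (22.1 + 2.7s)·2.7/(s(s+5.2)). The closed-loop characteristic equation is s² + (5.2 + 2.7·2.7)s + 2.7·22.1 = 0.
That is s² + 12.49s + 59.67 = 0, so ω_n = 7.725 rad/s and ζ = 12.49/(2·7.725) = 0.8085.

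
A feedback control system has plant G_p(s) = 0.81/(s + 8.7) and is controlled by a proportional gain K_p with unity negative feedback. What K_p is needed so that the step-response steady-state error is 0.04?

The loop is type 0, so e_ss(step) = 1/(1 + K_pos) with K_pos = K_p·G_p(0).
G_p(0) = 0.0931. Require 1/(1 + K_p·0.0931) = 0.04, so 1 + 0.0931·K_p = 25.
K_p = (25 − 1)/0.0931 = 258.

K_p = 258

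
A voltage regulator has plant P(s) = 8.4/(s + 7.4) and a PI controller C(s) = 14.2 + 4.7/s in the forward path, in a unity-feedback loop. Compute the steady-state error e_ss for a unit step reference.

The open loop C(s)P(s) has a pole at the origin (type 1), so the static position error constant is infinite and e_ss = 1/(1+∞) = 0.

0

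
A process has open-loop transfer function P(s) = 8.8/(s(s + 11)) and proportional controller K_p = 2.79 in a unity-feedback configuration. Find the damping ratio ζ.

ζ = 1.11

The closed-loop denominator is s(s+11) + 2.79·8.8 = s² + 11s + 24.55.
Matching s² + 2ζω_n s + ω_n²: ω_n = √24.55 = 4.955 rad/s and 2ζω_n = 11, so ζ = 11/(2·4.955) = 1.11.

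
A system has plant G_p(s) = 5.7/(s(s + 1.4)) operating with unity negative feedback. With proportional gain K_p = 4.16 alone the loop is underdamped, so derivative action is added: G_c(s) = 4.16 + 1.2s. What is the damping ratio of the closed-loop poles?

ζ = 0.846

Forward path: (4.16 + 1.2s)·5.7/(s(s+1.4)). The closed-loop characteristic equation is s² + (1.4 + 5.7·1.2)s + 5.7·4.16 = 0.
That is s² + 8.24s + 23.71 = 0, so ω_n = 4.869 rad/s and ζ = 8.24/(2·4.869) = 0.8461.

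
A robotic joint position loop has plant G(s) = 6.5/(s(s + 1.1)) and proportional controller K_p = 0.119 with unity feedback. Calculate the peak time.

T_p = 4.58 s

The closed-loop denominator s² + 1.1s + 0.7735 gives ω_n = √0.7735 = 0.8795 and ζ = 1.1/(2ω_n) = 0.6254.
Damped frequency ω_d = ω_n√(1−ζ²) = 0.6863 rad/s, so peak time T_p = π/ω_d = 4.58 s.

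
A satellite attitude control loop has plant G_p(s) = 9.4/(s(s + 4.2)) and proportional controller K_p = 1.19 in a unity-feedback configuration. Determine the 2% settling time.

From 1 + K_pG_p(s) = 0: s² + 4.2s + 11.19 = 0 ⇒ ω_n = 3.345, ζ = 0.6279.
2% settling time T_s ≈ 4/(ζω_n) = 4/2.1 = 1.9 s.

T_s ≈ 1.9 s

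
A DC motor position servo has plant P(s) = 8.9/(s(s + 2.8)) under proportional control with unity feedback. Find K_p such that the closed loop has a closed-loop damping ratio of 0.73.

Closed-loop characteristic equation: s² + 2.8s + K_p·8.9 = 0.
So ω_n = √(8.9K_p) and 2ζω_n = 2.8, giving ζ = 2.8/(2√(8.9K_p)).
Setting ζ = 0.73: √(8.9K_p) = 2.8/(2·0.73) = 1.918, so K_p = 3.678/8.9 = 0.413.

K_p = 0.413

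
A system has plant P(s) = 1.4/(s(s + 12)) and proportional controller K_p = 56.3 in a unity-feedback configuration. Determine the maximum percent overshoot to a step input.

5.61%

Closed-loop characteristic equation: s² + 12s + 78.82 = 0, so ω_n = 8.878 rad/s and ζ = 12/(2·8.878) = 0.6758.
%OS = 100·exp(−πζ/√(1−ζ²)) = 100·exp(−π·0.6758/√0.5433) = 5.61%.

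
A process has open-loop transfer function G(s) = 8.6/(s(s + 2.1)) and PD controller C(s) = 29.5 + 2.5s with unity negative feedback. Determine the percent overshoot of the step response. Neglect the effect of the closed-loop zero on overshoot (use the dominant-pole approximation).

Forward path: (29.5 + 2.5s)·8.6/(s(s+2.1)). The closed-loop characteristic equation is s² + (2.1 + 8.6·2.5)s + 8.6·29.5 = 0.
That is s² + 23.6s + 253.7 = 0, so ω_n = 15.93 rad/s and ζ = 23.6/(2·15.93) = 0.7408.
%OS = 100·exp(−πζ/√(1−ζ²)) = 3.13%.

3.13%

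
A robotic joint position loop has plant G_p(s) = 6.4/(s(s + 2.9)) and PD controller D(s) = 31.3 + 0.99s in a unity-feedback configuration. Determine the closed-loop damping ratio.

Forward path: (31.3 + 0.99s)·6.4/(s(s+2.9)). The closed-loop characteristic equation is s² + (2.9 + 6.4·0.99)s + 6.4·31.3 = 0.
That is s² + 9.236s + 200.3 = 0, so ω_n = 14.15 rad/s and ζ = 9.236/(2·14.15) = 0.3263.

ζ = 0.326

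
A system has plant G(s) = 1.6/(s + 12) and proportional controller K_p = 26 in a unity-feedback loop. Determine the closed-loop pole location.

Closed-loop transfer function: T(s) = K_p·G(s)/(1 + K_p·G(s)) = 41.6/(s + 12 + 41.6) = 41.6/(s + 53.6).
The closed-loop pole is at s = −53.6.

s = -53.6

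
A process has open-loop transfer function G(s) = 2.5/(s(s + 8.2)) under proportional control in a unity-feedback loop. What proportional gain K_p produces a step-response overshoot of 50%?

From %OS = 100·exp(−πζ/√(1−ζ²)) = 50%, ζ = −ln(0.5)/√(π²+ln²(0.5)) = 0.2155.
Characteristic equation s² + 8.2s + 2.5K_p = 0 gives ζ = 8.2/(2√(2.5K_p)).
Setting ζ = 0.2155: √(2.5K_p) = 8.2/(2·0.2155) = 19.03, so K_p = 362.1/2.5 = 145.

K_p = 145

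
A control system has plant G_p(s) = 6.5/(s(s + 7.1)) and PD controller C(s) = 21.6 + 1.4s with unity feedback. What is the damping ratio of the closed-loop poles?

Forward path: (21.6 + 1.4s)·6.5/(s(s+7.1)). The closed-loop characteristic equation is s² + (7.1 + 6.5·1.4)s + 6.5·21.6 = 0.
That is s² + 16.2s + 140.4 = 0, so ω_n = 11.85 rad/s and ζ = 16.2/(2·11.85) = 0.6836.

ζ = 0.684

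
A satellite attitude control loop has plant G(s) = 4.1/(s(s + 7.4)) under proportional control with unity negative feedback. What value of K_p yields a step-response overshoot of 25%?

K_p = 20.5

From %OS = 100·exp(−πζ/√(1−ζ²)) = 25%, ζ = −ln(0.25)/√(π²+ln²(0.25)) = 0.4037.
Characteristic equation s² + 7.4s + 4.1K_p = 0 gives ζ = 7.4/(2√(4.1K_p)).
Setting ζ = 0.4037: √(4.1K_p) = 7.4/(2·0.4037) = 9.165, so K_p = 84/4.1 = 20.5.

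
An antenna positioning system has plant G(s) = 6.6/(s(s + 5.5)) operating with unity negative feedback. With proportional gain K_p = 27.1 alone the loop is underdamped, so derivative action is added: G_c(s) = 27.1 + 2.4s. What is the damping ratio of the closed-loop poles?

Forward path: (27.1 + 2.4s)·6.6/(s(s+5.5)). The closed-loop characteristic equation is s² + (5.5 + 6.6·2.4)s + 6.6·27.1 = 0.
That is s² + 21.34s + 178.9 = 0, so ω_n = 13.37 rad/s and ζ = 21.34/(2·13.37) = 0.7978.

ζ = 0.798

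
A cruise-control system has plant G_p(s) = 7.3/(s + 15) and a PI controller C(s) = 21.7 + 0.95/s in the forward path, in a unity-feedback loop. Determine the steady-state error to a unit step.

0

The open loop C(s)G_p(s) has a pole at the origin (type 1), so the static position error constant is infinite and e_ss = 1/(1+∞) = 0.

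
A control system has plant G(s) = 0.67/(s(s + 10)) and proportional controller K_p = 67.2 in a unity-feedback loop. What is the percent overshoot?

Closed-loop characteristic equation: s² + 10s + 45.02 = 0, so ω_n = 6.71 rad/s and ζ = 10/(2·6.71) = 0.7452.
%OS = 100·exp(−πζ/√(1−ζ²)) = 100·exp(−π·0.7452/√0.4447) = 2.99%.

2.99%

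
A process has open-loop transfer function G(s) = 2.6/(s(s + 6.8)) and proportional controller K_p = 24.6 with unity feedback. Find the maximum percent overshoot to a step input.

Closed-loop characteristic equation: s² + 6.8s + 63.96 = 0, so ω_n = 7.997 rad/s and ζ = 6.8/(2·7.997) = 0.4251.
%OS = 100·exp(−πζ/√(1−ζ²)) = 100·exp(−π·0.4251/√0.8193) = 22.9%.

22.9%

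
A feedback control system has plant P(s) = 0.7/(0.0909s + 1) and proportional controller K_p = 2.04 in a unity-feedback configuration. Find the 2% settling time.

T_s ≈ 0.15 s

Closed loop: T(s) = K_p·P/(1+K_p·P) = 1.428/(0.0909s + 1 + 1.428), with pole at s = −(1 + 1.428)/0.0909 = −26.71.
τ = 1/26.71 = 0.03744 s, so 2% settling time ≈ 4τ = 0.15 s.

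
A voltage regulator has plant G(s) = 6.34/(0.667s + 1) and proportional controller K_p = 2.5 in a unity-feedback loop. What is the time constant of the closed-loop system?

τ = 0.0396 s

Closed loop: T(s) = K_p·G/(1+K_p·G) = 15.85/(0.667s + 1 + 15.85), with pole at s = −(1 + 15.85)/0.667 = −25.26.
Closed-loop time constant τ = 1/25.26 = 0.0396 s.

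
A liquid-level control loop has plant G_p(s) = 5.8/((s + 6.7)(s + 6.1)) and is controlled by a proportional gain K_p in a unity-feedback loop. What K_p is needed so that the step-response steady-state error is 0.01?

K_p = 698

Steady-state error for a unit step on this type-0 loop is 1/(1 + K_p·G_p(0)).
G_p(0) = 0.1419. Require 1/(1 + K_p·0.1419) = 0.01, so 1 + 0.1419·K_p = 100.
K_p = (100 − 1)/0.1419 = 698.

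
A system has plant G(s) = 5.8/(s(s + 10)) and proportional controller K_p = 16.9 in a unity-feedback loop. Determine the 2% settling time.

The closed-loop denominator s² + 10s + 98.02 gives ω_n = √98.02 = 9.901 and ζ = 10/(2ω_n) = 0.505.
2% settling time T_s ≈ 4/(ζω_n) = 4/5 = 0.8 s.

T_s ≈ 0.8 s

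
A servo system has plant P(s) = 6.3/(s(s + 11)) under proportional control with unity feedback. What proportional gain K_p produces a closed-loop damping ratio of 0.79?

K_p = 7.69

Closed-loop characteristic equation: s² + 11s + K_p·6.3 = 0.
So ω_n = √(6.3K_p) and 2ζω_n = 11, giving ζ = 11/(2√(6.3K_p)).
Setting ζ = 0.79: √(6.3K_p) = 11/(2·0.79) = 6.962, so K_p = 48.47/6.3 = 7.69.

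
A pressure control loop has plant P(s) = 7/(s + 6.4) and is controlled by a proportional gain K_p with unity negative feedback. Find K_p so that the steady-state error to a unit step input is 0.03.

The loop is type 0, so e_ss(step) = 1/(1 + K_pos) with K_pos = K_p·P(0).
P(0) = 1.094. Require 1/(1 + K_p·1.094) = 0.03, so 1 + 1.094·K_p = 33.33.
K_p = (33.33 − 1)/1.094 = 29.6.

K_p = 29.6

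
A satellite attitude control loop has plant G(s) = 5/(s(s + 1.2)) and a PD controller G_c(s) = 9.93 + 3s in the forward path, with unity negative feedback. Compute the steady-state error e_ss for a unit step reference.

The open loop G_c(s)G(s) has a pole at the origin (type 1), so the static position error constant is infinite and e_ss = 1/(1+∞) = 0.

0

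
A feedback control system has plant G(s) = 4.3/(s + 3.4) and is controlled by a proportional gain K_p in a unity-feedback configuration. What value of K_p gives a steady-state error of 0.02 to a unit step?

K_p = 38.7

Steady-state error for a unit step on this type-0 loop is 1/(1 + K_p·G(0)).
G(0) = 1.265. Require 1/(1 + K_p·1.265) = 0.02, so 1 + 1.265·K_p = 50.
K_p = (50 − 1)/1.265 = 38.7.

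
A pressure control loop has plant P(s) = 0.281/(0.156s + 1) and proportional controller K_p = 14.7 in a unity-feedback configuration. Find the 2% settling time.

T_s ≈ 0.122 s

Closed loop: T(s) = K_p·P/(1+K_p·P) = 4.131/(0.156s + 1 + 4.131), with pole at s = −(1 + 4.131)/0.156 = −32.89.
τ = 1/32.89 = 0.03041 s, so 2% settling time ≈ 4τ = 0.122 s.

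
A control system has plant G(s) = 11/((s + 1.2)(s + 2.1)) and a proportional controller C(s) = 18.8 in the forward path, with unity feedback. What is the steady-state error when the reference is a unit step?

0.012

The loop is type 0. Static position error constant K_pos = C(0)·G(0) = 18.8·4.365 = 82.06.
Steady-state error to a unit step: e_ss = 1/(1+K_pos) = 1/83.06 = 0.012.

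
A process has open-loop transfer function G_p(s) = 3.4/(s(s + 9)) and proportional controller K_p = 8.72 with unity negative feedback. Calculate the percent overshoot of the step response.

0.994%

The closed-loop denominator s² + 9s + 29.65 gives ω_n = √29.65 = 5.445 and ζ = 9/(2ω_n) = 0.8264.
%OS = 100·exp(−πζ/√(1−ζ²)) = 100·exp(−π·0.8264/√0.317) = 0.994%.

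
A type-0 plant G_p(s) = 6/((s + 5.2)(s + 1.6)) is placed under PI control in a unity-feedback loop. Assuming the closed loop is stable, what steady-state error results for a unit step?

0

The PI controller's integrator makes the forward path type 1, so e_ss to a step is zero.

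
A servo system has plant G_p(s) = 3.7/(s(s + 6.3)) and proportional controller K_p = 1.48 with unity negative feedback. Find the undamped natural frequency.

With unity feedback the closed-loop characteristic equation is s² + 6.3s + 1.48·3.7 = s² + 6.3s + 5.476 = 0.
Matching s² + 2ζω_n s + ω_n²: ω_n = √5.476 = 2.34 rad/s and 2ζω_n = 6.3, so ζ = 6.3/(2·2.34) = 1.35.

ω_n = 2.34 rad/s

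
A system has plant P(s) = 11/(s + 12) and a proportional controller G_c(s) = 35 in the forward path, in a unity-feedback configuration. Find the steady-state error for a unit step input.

0.0302

The loop is type 0. Static position error constant K_pos = G_c(0)·P(0) = 35·0.9167 = 32.08.
Steady-state error to a unit step: e_ss = 1/(1+K_pos) = 1/33.08 = 0.0302.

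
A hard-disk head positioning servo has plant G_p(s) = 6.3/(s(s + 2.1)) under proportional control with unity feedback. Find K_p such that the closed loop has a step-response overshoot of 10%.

From %OS = 100·exp(−πζ/√(1−ζ²)) = 10%, ζ = −ln(0.1)/√(π²+ln²(0.1)) = 0.5912.
Characteristic equation s² + 2.1s + 6.3K_p = 0 gives ζ = 2.1/(2√(6.3K_p)).
Setting ζ = 0.5912: √(6.3K_p) = 2.1/(2·0.5912) = 1.776, so K_p = 3.155/6.3 = 0.501.

K_p = 0.501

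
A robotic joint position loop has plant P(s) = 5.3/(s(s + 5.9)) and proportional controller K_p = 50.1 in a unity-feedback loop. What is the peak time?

Closed-loop characteristic equation: s² + 5.9s + 265.5 = 0, so ω_n = 16.3 rad/s and ζ = 5.9/(2·16.3) = 0.181.
Damped frequency ω_d = ω_n√(1−ζ²) = 16.03 rad/s, so peak time T_p = π/ω_d = 0.196 s.

T_p = 0.196 s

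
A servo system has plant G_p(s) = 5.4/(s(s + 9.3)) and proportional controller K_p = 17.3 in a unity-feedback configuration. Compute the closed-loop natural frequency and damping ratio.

ω_n = 9.67 rad/s, ζ = 0.481

The closed-loop denominator is s(s+9.3) + 17.3·5.4 = s² + 9.3s + 93.42.
So ω_n² = 93.42 ⇒ ω_n = 9.665 rad/s, and ζ = 9.3/(2ω_n) = 0.481.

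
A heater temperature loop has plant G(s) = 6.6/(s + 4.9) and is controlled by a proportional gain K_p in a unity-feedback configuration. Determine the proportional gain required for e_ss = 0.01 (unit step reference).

K_p = 73.5

The loop is type 0, so e_ss(step) = 1/(1 + K_pos) with K_pos = K_p·G(0).
G(0) = 1.347. Require 1/(1 + K_p·1.347) = 0.01, so 1 + 1.347·K_p = 100.
K_p = (100 − 1)/1.347 = 73.5.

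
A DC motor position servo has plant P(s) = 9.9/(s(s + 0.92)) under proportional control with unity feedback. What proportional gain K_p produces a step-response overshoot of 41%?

From %OS = 100·exp(−πζ/√(1−ζ²)) = 41%, ζ = −ln(0.41)/√(π²+ln²(0.41)) = 0.273.
Characteristic equation s² + 0.92s + 9.9K_p = 0 gives ζ = 0.92/(2√(9.9K_p)).
Setting ζ = 0.273: √(9.9K_p) = 0.92/(2·0.273) = 1.685, so K_p = 2.839/9.9 = 0.287.

K_p = 0.287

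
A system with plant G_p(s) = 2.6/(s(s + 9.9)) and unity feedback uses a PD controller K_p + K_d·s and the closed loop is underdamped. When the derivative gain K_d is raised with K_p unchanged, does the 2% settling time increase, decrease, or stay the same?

decrease

Characteristic equation s² + (9.9 + 2.6K_d)s + 2.6K_p = 0: raising K_d increases ζω_n = (9.9+2.6K_d)/2 while the loop stays underdamped, so T_s ≈ 4/(ζω_n) decreases.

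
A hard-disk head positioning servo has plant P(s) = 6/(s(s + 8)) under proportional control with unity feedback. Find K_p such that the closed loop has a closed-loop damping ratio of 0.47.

Closed-loop characteristic equation: s² + 8s + K_p·6 = 0.
So ω_n = √(6K_p) and 2ζω_n = 8, giving ζ = 8/(2√(6K_p)).
Setting ζ = 0.47: √(6K_p) = 8/(2·0.47) = 8.511, so K_p = 72.43/6 = 12.1.

K_p = 12.1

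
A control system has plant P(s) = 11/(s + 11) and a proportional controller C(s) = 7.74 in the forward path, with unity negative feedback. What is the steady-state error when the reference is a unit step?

The loop is type 0. Static position error constant K_pos = C(0)·P(0) = 7.74·1 = 7.74.
Steady-state error to a unit step: e_ss = 1/(1+K_pos) = 1/8.74 = 0.114.

0.114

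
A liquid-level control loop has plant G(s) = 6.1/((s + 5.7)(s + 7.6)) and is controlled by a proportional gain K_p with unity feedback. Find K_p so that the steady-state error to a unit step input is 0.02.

Steady-state error for a unit step on this type-0 loop is 1/(1 + K_p·G(0)).
G(0) = 0.1408. Require 1/(1 + K_p·0.1408) = 0.02, so 1 + 0.1408·K_p = 50.
K_p = (50 − 1)/0.1408 = 348.

K_p = 348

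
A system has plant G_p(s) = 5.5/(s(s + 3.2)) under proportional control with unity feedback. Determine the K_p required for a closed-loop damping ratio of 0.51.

K_p = 1.79

Closed-loop characteristic equation: s² + 3.2s + K_p·5.5 = 0.
So ω_n = √(5.5K_p) and 2ζω_n = 3.2, giving ζ = 3.2/(2√(5.5K_p)).
Setting ζ = 0.51: √(5.5K_p) = 3.2/(2·0.51) = 3.137, so K_p = 9.842/5.5 = 1.79.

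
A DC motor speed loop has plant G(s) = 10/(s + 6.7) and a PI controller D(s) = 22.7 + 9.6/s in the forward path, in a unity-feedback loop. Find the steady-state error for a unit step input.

0

The open loop D(s)G(s) has a pole at the origin (type 1), so the static position error constant is infinite and e_ss = 1/(1+∞) = 0.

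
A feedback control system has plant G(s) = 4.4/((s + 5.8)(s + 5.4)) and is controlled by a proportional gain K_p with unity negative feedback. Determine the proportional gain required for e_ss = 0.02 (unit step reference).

K_p = 349

Steady-state error for a unit step on this type-0 loop is 1/(1 + K_p·G(0)).
G(0) = 0.1405. Require 1/(1 + K_p·0.1405) = 0.02, so 1 + 0.1405·K_p = 50.
K_p = (50 − 1)/0.1405 = 349.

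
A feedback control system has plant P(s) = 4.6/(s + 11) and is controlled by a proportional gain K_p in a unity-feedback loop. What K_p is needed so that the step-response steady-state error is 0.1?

K_p = 21.5

For a type-0 loop with proportional control, e_ss = 1/(1 + K_p·P(0)).
P(0) = 0.4182. Require 1/(1 + K_p·0.4182) = 0.1, so 1 + 0.4182·K_p = 10.
K_p = (10 − 1)/0.4182 = 21.5.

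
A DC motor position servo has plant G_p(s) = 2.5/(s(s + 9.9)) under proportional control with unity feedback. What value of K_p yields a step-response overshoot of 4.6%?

K_p = 20

From %OS = 100·exp(−πζ/√(1−ζ²)) = 4.6%, ζ = −ln(0.046)/√(π²+ln²(0.046)) = 0.7.
Characteristic equation s² + 9.9s + 2.5K_p = 0 gives ζ = 9.9/(2√(2.5K_p)).
Setting ζ = 0.7: √(2.5K_p) = 9.9/(2·0.7) = 7.072, so K_p = 50.01/2.5 = 20.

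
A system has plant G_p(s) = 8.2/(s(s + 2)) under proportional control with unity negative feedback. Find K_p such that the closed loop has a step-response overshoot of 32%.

K_p = 1.05

From %OS = 100·exp(−πζ/√(1−ζ²)) = 32%, ζ = −ln(0.32)/√(π²+ln²(0.32)) = 0.341.
Characteristic equation s² + 2s + 8.2K_p = 0 gives ζ = 2/(2√(8.2K_p)).
Setting ζ = 0.341: √(8.2K_p) = 2/(2·0.341) = 2.933, so K_p = 8.602/8.2 = 1.05.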